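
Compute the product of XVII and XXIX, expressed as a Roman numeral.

XVII = 17
XXIX = 29
17 × 29 = 493

CDXCIII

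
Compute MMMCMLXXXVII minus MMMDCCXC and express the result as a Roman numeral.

MMMCMLXXXVII = 3987
MMMDCCXC = 3790
3987 - 3790 = 197

CXCVII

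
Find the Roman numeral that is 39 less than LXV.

LXV = 65
65 - 39 = 26

XXVI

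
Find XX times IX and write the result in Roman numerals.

XX = 20
IX = 9
20 × 9 = 180

CLXXX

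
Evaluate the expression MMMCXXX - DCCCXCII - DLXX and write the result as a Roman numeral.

MMMCXXX = 3130, DCCCXCII = 892, DLXX = 570
3130 - 892 = 2238
2238 - 570 = 1668

MDCLXVIII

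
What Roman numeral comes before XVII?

XVII = 17; previous is 16

XVI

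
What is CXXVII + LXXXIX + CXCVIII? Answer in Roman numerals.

CXXVII = 127, LXXXIX = 89, CXCVIII = 198
127 + 89 = 216
216 + 198 = 414

CDXIV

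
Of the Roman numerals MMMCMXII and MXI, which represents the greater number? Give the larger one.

MMMCMXII = 3912
MXI = 1011
3912 is larger

MMMCMXII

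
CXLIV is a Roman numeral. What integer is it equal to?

CXLIV: C=100, XL=40, IV=4
100 + 40 + 4 = 144

144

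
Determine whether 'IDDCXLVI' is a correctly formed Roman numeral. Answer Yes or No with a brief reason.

'IDDCXLVI': D should not appear more than once

No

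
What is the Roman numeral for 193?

Convert 193 to Roman numerals:
  193 contains 1×100 (C)
  93 contains 1×90 (XC)
  3 contains 3×1 (III)

CXCIII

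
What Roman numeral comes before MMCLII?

MMCLII = 2152; previous is 2151

MMCLI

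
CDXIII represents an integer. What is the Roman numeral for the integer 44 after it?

CDXIII = 413
413 + 44 = 457

CDLVII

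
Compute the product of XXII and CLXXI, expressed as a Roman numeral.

XXII = 22
CLXXI = 171
22 × 171 = 3762

MMMDCCLXII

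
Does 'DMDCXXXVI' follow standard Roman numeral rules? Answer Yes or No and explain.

'DMDCXXXVI': D should not appear more than once

No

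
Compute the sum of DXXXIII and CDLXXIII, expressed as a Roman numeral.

DXXXIII = 533
CDLXXIII = 473
533 + 473 = 1006

MVI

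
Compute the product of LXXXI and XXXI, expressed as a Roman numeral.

LXXXI = 81
XXXI = 31
81 × 31 = 2511

MMDXI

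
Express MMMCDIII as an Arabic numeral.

MMMCDIII: M=1000, M=1000, M=1000, CD=400, I=1, I=1, I=1
1000 + 1000 + 1000 + 400 + 1 + 1 + 1 = 3403

3403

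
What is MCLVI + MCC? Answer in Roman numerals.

MCLVI = 1156
MCC = 1200
1156 + 1200 = 2356

MMCCCLVI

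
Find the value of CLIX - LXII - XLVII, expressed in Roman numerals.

CLIX = 159, LXII = 62, XLVII = 47
159 - 62 = 97
97 - 47 = 50

L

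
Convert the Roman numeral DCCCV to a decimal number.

DCCCV: D=500, C=100, C=100, C=100, V=5
500 + 100 + 100 + 100 + 5 = 805

805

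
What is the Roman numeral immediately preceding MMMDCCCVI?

MMMDCCCVI = 3806, so the previous integer is 3806 - 1 = 3805

MMMDCCCV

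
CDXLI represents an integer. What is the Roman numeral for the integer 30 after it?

CDXLI = 441
441 + 30 = 471

CDLXXI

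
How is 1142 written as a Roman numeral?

Convert 1142 to Roman numerals:
  1142 contains 1×1000 (M)
  142 contains 1×100 (C)
  42 contains 1×40 (XL)
  2 contains 2×1 (II)

MCXLII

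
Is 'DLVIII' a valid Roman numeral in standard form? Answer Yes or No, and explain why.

'DLVIII': Check the rules: uses only the symbols I, V, X, L, C, D, M; no symbol is repeated more than three times in a row; V, L and D each appear at most once; no smaller symbol precedes a larger one (values never increase from left to right). Value: D (500) + L (50) + V (5) + I (1) + I (1) + I (1) = 558. So it is a valid standard Roman numeral.

Yes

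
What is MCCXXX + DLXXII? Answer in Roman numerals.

MCCXXX = 1230
DLXXII = 572
1230 + 572 = 1802

MDCCCII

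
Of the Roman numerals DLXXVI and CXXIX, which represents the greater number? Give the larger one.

DLXXVI = 576
CXXIX = 129
576 is larger

DLXXVI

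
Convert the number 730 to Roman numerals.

Convert 730 to Roman numerals:
  730 contains 1×500 (D)
  230 contains 2×100 (CC)
  30 contains 3×10 (XXX)

DCCXXX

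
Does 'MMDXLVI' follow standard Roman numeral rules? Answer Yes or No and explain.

'MMDXLVI': Check the rules: uses only the symbols I, V, X, L, C, D, M; no symbol is repeated more than three times in a row; V, L and D each appear at most once; the only place a smaller symbol precedes a larger one is the allowed subtractive pair XL, the symbol right after such a pair (if any) is smaller than the pair's first symbol, and otherwise the values never increase from left to right. Value: M (1000) + M (1000) + D (500) + XL (40) + V (5) + I (1) = 2546. So it is a valid standard Roman numeral.

Yes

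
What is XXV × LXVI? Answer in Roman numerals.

XXV = 25
LXVI = 66
25 × 66 = 1650

MDCL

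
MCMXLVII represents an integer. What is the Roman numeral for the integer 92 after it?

MCMXLVII = 1947
1947 + 92 = 2039

MMXXXIX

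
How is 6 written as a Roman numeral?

Convert 6 to Roman numerals:
  6 contains 1×5 (V)
  1 contains 1×1 (I)

VI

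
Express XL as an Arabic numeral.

XL: XL=40

40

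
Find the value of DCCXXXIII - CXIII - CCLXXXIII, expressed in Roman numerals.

DCCXXXIII = 733, CXIII = 113, CCLXXXIII = 283
733 - 113 = 620
620 - 283 = 337

CCCXXXVII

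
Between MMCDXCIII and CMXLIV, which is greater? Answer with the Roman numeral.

MMCDXCIII = 2493
CMXLIV = 944
2493 is larger

MMCDXCIII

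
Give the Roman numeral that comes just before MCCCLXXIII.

MCCCLXXIII = 1373; previous is 1372

MCCCLXXII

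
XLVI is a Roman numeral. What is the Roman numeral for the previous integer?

XLVI = 46, so the previous integer is 46 - 1 = 45

XLV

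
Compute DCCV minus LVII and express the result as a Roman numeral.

DCCV = 705
LVII = 57
705 - 57 = 648

DCXLVIII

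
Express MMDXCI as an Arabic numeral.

MMDXCI: M=1000, M=1000, D=500, XC=90, I=1
1000 + 1000 + 500 + 90 + 1 = 2591

2591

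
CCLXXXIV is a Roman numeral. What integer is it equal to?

CCLXXXIV: C=100, C=100, L=50, X=10, X=10, X=10, IV=4
100 + 100 + 50 + 10 + 10 + 10 + 4 = 284

284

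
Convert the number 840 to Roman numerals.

Convert 840 to Roman numerals:
  840 contains 1×500 (D)
  340 contains 3×100 (CCC)
  40 contains 1×40 (XL)

DCCCXL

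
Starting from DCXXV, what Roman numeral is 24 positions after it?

DCXXV = 625
625 + 24 = 649

DCXLIX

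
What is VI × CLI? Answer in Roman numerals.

VI = 6
CLI = 151
6 × 151 = 906

CMVI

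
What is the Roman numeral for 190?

Convert 190 to Roman numerals:
  190 contains 1×100 (C)
  90 contains 1×90 (XC)

CXC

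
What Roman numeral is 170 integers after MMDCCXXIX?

MMDCCXXIX = 2729
2729 + 170 = 2899

MMDCCCXCIX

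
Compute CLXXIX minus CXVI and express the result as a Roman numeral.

CLXXIX = 179
CXVI = 116
179 - 116 = 63

LXIII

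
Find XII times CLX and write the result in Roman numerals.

XII = 12
CLX = 160
12 × 160 = 1920

MCMXX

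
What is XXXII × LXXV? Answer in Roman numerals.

XXXII = 32
LXXV = 75
32 × 75 = 2400

MMCD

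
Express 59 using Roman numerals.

Convert 59 to Roman numerals:
  59 contains 1×50 (L)
  9 contains 1×9 (IX)

LIX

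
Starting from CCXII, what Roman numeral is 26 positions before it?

CCXII = 212
212 - 26 = 186

CLXXXVI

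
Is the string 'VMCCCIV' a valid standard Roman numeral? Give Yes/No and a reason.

'VMCCCIV': V should not appear more than once

No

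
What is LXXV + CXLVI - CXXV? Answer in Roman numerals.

LXXV = 75, CXLVI = 146, CXXV = 125
75 + 146 = 221
221 - 125 = 96

XCVI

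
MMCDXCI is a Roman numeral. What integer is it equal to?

MMCDXCI: M=1000, M=1000, CD=400, XC=90, I=1
1000 + 1000 + 400 + 90 + 1 = 2491

2491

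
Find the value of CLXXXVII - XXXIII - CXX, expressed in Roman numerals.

CLXXXVII = 187, XXXIII = 33, CXX = 120
187 - 33 = 154
154 - 120 = 34

XXXIV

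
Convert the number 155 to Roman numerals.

Convert 155 to Roman numerals:
  155 contains 1×100 (C)
  55 contains 1×50 (L)
  5 contains 1×5 (V)

CLV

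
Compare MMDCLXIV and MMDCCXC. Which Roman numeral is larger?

MMDCLXIV = 2664
MMDCCXC = 2790
2790 is larger

MMDCCXC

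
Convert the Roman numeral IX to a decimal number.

IX: IX=9

9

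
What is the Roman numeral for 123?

Convert 123 to Roman numerals:
  123 contains 1×100 (C)
  23 contains 2×10 (XX)
  3 contains 3×1 (III)

CXXIII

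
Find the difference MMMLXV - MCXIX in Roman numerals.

MMMLXV = 3065
MCXIX = 1119
3065 - 1119 = 1946

MCMXLVI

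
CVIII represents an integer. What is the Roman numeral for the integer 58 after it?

CVIII = 108
108 + 58 = 166

CLXVI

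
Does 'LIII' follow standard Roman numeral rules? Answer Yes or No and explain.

'LIII': Check the rules: uses only the symbols I, V, X, L, C, D, M; no symbol is repeated more than three times in a row; V, L and D each appear at most once; no smaller symbol precedes a larger one (values never increase from left to right). Value: L (50) + I (1) + I (1) + I (1) = 53. So it is a valid standard Roman numeral.

Yes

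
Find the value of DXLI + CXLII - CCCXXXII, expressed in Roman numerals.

DXLI = 541, CXLII = 142, CCCXXXII = 332
541 + 142 = 683
683 - 332 = 351

CCCLI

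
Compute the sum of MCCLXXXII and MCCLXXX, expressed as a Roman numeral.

MCCLXXXII = 1282
MCCLXXX = 1280
1282 + 1280 = 2562

MMDLXII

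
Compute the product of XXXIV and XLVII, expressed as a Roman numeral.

XXXIV = 34
XLVII = 47
34 × 47 = 1598

MDXCVIII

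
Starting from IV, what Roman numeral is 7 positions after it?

IV = 4
4 + 7 = 11

XI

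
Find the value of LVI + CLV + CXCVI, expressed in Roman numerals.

LVI = 56, CLV = 155, CXCVI = 196
56 + 155 = 211
211 + 196 = 407

CDVII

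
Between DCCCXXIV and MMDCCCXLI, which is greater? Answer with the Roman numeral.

DCCCXXIV = 824
MMDCCCXLI = 2841
2841 is larger

MMDCCCXLI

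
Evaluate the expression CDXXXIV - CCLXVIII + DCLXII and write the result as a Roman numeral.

CDXXXIV = 434, CCLXVIII = 268, DCLXII = 662
434 - 268 = 166
166 + 662 = 828

DCCCXXVIII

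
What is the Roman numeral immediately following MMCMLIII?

MMCMLIII = 2953, so the next integer is 2953 + 1 = 2954

MMCMLIV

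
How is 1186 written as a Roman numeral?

Convert 1186 to Roman numerals:
  1186 contains 1×1000 (M)
  186 contains 1×100 (C)
  86 contains 1×50 (L)
  36 contains 3×10 (XXX)
  6 contains 1×5 (V)
  1 contains 1×1 (I)

MCLXXXVI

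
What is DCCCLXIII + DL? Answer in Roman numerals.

DCCCLXIII = 863
DL = 550
863 + 550 = 1413

MCDXIII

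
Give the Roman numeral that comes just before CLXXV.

CLXXV = 175; previous is 174

CLXXIV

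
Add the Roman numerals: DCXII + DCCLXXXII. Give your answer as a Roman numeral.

DCXII = 612
DCCLXXXII = 782
612 + 782 = 1394

MCCCXCIV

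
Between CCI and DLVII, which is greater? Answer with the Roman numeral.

CCI = 201
DLVII = 557
557 is larger

DLVII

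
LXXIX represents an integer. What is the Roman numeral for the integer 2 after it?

LXXIX = 79
79 + 2 = 81

LXXXI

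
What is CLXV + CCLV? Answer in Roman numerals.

CLXV = 165
CCLV = 255
165 + 255 = 420

CDXX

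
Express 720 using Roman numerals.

Convert 720 to Roman numerals:
  720 contains 1×500 (D)
  220 contains 2×100 (CC)
  20 contains 2×10 (XX)

DCCXX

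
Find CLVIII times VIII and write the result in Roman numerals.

CLVIII = 158
VIII = 8
158 × 8 = 1264

MCCLXIV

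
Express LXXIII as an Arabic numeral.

LXXIII: L=50, X=10, X=10, I=1, I=1, I=1
50 + 10 + 10 + 1 + 1 + 1 = 73

73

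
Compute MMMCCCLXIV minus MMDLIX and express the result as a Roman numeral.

MMMCCCLXIV = 3364
MMDLIX = 2559
3364 - 2559 = 805

DCCCV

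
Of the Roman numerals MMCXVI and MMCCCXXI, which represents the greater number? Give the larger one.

MMCXVI = 2116
MMCCCXXI = 2321
2321 is larger

MMCCCXXI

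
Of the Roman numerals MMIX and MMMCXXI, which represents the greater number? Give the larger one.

MMIX = 2009
MMMCXXI = 3121
3121 is larger

MMMCXXI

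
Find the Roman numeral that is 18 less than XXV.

XXV = 25
25 - 18 = 7

VII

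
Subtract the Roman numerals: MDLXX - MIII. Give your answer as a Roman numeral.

MDLXX = 1570
MIII = 1003
1570 - 1003 = 567

DLXVII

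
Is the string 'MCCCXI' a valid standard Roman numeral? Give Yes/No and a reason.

'MCCCXI': Check the rules: uses only the symbols I, V, X, L, C, D, M; no symbol is repeated more than three times in a row; V, L and D each appear at most once; no smaller symbol precedes a larger one (values never increase from left to right). Value: M (1000) + C (100) + C (100) + C (100) + X (10) + I (1) = 1311. So it is a valid standard Roman numeral.

Yes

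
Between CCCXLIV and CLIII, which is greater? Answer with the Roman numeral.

CCCXLIV = 344
CLIII = 153
344 is larger

CCCXLIV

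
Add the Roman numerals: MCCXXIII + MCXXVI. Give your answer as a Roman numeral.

MCCXXIII = 1223
MCXXVI = 1126
1223 + 1126 = 2349

MMCCCXLIX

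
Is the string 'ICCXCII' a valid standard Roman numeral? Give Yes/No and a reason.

'ICCXCII': Invalid subtractive combination: IC

No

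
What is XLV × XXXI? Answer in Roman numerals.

XLV = 45
XXXI = 31
45 × 31 = 1395

MCCCXCV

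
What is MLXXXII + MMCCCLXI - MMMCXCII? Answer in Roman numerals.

MLXXXII = 1082, MMCCCLXI = 2361, MMMCXCII = 3192
1082 + 2361 = 3443
3443 - 3192 = 251

CCLI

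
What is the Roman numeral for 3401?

Convert 3401 to Roman numerals:
  3401 contains 3×1000 (MMM)
  401 contains 1×400 (CD)
  1 contains 1×1 (I)

MMMCDI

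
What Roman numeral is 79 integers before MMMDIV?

MMMDIV = 3504
3504 - 79 = 3425

MMMCDXXV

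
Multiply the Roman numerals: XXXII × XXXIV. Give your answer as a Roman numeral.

XXXII = 32
XXXIV = 34
32 × 34 = 1088

MLXXXVIII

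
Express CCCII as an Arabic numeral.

CCCII: C=100, C=100, C=100, I=1, I=1
100 + 100 + 100 + 1 + 1 = 302

302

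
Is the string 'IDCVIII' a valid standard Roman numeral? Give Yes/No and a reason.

'IDCVIII': Invalid subtractive combination: ID

No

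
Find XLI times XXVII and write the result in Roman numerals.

XLI = 41
XXVII = 27
41 × 27 = 1107

MCVII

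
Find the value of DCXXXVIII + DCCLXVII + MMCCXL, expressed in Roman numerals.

DCXXXVIII = 638, DCCLXVII = 767, MMCCXL = 2240
638 + 767 = 1405
1405 + 2240 = 3645

MMMDCXLV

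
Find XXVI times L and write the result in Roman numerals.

XXVI = 26
L = 50
26 × 50 = 1300

MCCC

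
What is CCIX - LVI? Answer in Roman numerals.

CCIX = 209
LVI = 56
209 - 56 = 153

CLIII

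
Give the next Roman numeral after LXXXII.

LXXXII = 82, so the next integer is 82 + 1 = 83

LXXXIII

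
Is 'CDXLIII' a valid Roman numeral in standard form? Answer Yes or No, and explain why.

'CDXLIII': Check the rules: uses only the symbols I, V, X, L, C, D, M; no symbol is repeated more than three times in a row; V, L and D each appear at most once; the only places a smaller symbol precedes a larger one are the allowed subtractive pairs CD, XL, the symbol right after such a pair (if any) is smaller than the pair's first symbol, and otherwise the values never increase from left to right. Value: CD (400) + XL (40) + I (1) + I (1) + I (1) = 443. So it is a valid standard Roman numeral.

Yes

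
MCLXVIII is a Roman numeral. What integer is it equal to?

MCLXVIII: M=1000, C=100, L=50, X=10, V=5, I=1, I=1, I=1
1000 + 100 + 50 + 10 + 5 + 1 + 1 + 1 = 1168

1168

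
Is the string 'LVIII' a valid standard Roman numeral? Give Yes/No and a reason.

'LVIII': Check the rules: uses only the symbols I, V, X, L, C, D, M; no symbol is repeated more than three times in a row; V, L and D each appear at most once; no smaller symbol precedes a larger one (values never increase from left to right). Value: L (50) + V (5) + I (1) + I (1) + I (1) = 58. So it is a valid standard Roman numeral.

Yes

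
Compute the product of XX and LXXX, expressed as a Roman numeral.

XX = 20
LXXX = 80
20 × 80 = 1600

MDC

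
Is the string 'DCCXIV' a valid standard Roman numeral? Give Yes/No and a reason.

'DCCXIV': Check the rules: uses only the symbols I, V, X, L, C, D, M; no symbol is repeated more than three times in a row; V, L and D each appear at most once; the only place a smaller symbol precedes a larger one is the allowed subtractive pair IV, the symbol right after such a pair (if any) is smaller than the pair's first symbol, and otherwise the values never increase from left to right. Value: D (500) + C (100) + C (100) + X (10) + IV (4) = 714. So it is a valid standard Roman numeral.

Yes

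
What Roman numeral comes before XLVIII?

XLVIII = 48; previous is 47

XLVII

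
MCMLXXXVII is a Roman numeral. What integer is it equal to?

MCMLXXXVII: M=1000, CM=900, L=50, X=10, X=10, X=10, V=5, I=1, I=1
1000 + 900 + 50 + 10 + 10 + 10 + 5 + 1 + 1 = 1987

1987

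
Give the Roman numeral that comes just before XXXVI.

XXXVI = 36, so the previous integer is 36 - 1 = 35

XXXV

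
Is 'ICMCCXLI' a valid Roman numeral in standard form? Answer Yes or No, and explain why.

'ICMCCXLI': Invalid subtractive combination: IC

No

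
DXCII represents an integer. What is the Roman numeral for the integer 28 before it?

DXCII = 592
592 - 28 = 564

DLXIV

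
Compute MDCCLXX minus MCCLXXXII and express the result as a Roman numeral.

MDCCLXX = 1770
MCCLXXXII = 1282
1770 - 1282 = 488

CDLXXXVIII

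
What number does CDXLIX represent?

CDXLIX: CD=400, XL=40, IX=9
400 + 40 + 9 = 449

449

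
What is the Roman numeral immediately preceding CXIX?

CXIX = 119, so the previous integer is 119 - 1 = 118

CXVIII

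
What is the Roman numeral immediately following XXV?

XXV = 25; next is 26

XXVI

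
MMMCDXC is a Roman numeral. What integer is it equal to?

MMMCDXC: M=1000, M=1000, M=1000, CD=400, XC=90
1000 + 1000 + 1000 + 400 + 90 = 3490

3490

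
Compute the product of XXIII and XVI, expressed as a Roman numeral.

XXIII = 23
XVI = 16
23 × 16 = 368

CCCLXVIII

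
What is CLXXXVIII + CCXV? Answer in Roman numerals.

CLXXXVIII = 188
CCXV = 215
188 + 215 = 403

CDIII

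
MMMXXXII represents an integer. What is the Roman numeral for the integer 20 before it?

MMMXXXII = 3032
3032 - 20 = 3012

MMMXII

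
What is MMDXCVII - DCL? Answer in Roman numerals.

MMDXCVII = 2597
DCL = 650
2597 - 650 = 1947

MCMXLVII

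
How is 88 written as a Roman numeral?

Convert 88 to Roman numerals:
  88 contains 1×50 (L)
  38 contains 3×10 (XXX)
  8 contains 1×5 (V)
  3 contains 3×1 (III)

LXXXVIII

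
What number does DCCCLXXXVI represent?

DCCCLXXXVI: D=500, C=100, C=100, C=100, L=50, X=10, X=10, X=10, V=5, I=1
500 + 100 + 100 + 100 + 50 + 10 + 10 + 10 + 5 + 1 = 886

886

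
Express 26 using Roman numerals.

Convert 26 to Roman numerals:
  26 contains 2×10 (XX)
  6 contains 1×5 (V)
  1 contains 1×1 (I)

XXVI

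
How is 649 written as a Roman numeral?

Convert 649 to Roman numerals:
  649 contains 1×500 (D)
  149 contains 1×100 (C)
  49 contains 1×40 (XL)
  9 contains 1×9 (IX)

DCXLIX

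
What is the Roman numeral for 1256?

Convert 1256 to Roman numerals:
  1256 contains 1×1000 (M)
  256 contains 2×100 (CC)
  56 contains 1×50 (L)
  6 contains 1×5 (V)
  1 contains 1×1 (I)

MCCLVI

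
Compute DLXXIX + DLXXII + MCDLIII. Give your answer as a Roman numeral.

DLXXIX = 579, DLXXII = 572, MCDLIII = 1453
579 + 572 = 1151
1151 + 1453 = 2604

MMDCIV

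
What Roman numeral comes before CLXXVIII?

CLXXVIII = 178; previous is 177

CLXXVII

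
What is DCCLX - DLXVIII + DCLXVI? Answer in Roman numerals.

DCCLX = 760, DLXVIII = 568, DCLXVI = 666
760 - 568 = 192
192 + 666 = 858

DCCCLVIII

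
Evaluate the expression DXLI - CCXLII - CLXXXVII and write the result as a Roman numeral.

DXLI = 541, CCXLII = 242, CLXXXVII = 187
541 - 242 = 299
299 - 187 = 112

CXII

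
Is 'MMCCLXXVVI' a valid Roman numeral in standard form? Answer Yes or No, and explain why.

'MMCCLXXVVI': V should not appear more than once

No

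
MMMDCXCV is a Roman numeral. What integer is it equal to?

MMMDCXCV: M=1000, M=1000, M=1000, D=500, C=100, XC=90, V=5
1000 + 1000 + 1000 + 500 + 100 + 90 + 5 = 3695

3695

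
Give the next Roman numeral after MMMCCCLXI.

MMMCCCLXI = 3361, so the next integer is 3361 + 1 = 3362

MMMCCCLXII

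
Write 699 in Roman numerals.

Convert 699 to Roman numerals:
  699 contains 1×500 (D)
  199 contains 1×100 (C)
  99 contains 1×90 (XC)
  9 contains 1×9 (IX)

DCXCIX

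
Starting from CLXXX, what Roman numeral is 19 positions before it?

CLXXX = 180
180 - 19 = 161

CLXI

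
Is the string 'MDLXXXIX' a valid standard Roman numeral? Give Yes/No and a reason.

'MDLXXXIX': Check the rules: uses only the symbols I, V, X, L, C, D, M; no symbol is repeated more than three times in a row; V, L and D each appear at most once; the only place a smaller symbol precedes a larger one is the allowed subtractive pair IX, the symbol right after such a pair (if any) is smaller than the pair's first symbol, and otherwise the values never increase from left to right. Value: M (1000) + D (500) + L (50) + X (10) + X (10) + X (10) + IX (9) = 1589. So it is a valid standard Roman numeral.

Yes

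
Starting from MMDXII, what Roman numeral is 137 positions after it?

MMDXII = 2512
2512 + 137 = 2649

MMDCXLIX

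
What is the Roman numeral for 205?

Convert 205 to Roman numerals:
  205 contains 2×100 (CC)
  5 contains 1×5 (V)

CCV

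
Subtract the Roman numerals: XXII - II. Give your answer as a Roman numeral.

XXII = 22
II = 2
22 - 2 = 20

XX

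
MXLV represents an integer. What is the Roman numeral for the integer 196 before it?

MXLV = 1045
1045 - 196 = 849

DCCCXLIX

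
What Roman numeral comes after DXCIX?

DXCIX = 599; next is 600

DC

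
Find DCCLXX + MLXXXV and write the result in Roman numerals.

DCCLXX = 770
MLXXXV = 1085
770 + 1085 = 1855

MDCCCLV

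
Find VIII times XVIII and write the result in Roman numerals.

VIII = 8
XVIII = 18
8 × 18 = 144

CXLIV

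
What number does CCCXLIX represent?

CCCXLIX: C=100, C=100, C=100, XL=40, IX=9
100 + 100 + 100 + 40 + 9 = 349

349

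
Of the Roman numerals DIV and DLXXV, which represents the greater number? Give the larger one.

DIV = 504
DLXXV = 575
575 is larger

DLXXV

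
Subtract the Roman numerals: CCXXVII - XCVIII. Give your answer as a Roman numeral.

CCXXVII = 227
XCVIII = 98
227 - 98 = 129

CXXIX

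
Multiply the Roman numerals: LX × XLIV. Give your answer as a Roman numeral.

LX = 60
XLIV = 44
60 × 44 = 2640

MMDCXL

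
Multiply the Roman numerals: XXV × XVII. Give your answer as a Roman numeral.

XXV = 25
XVII = 17
25 × 17 = 425

CDXXV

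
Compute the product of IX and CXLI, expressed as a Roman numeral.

IX = 9
CXLI = 141
9 × 141 = 1269

MCCLXIX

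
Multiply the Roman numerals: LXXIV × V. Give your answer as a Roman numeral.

LXXIV = 74
V = 5
74 × 5 = 370

CCCLXX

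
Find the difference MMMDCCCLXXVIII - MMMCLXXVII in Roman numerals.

MMMDCCCLXXVIII = 3878
MMMCLXXVII = 3177
3878 - 3177 = 701

DCCI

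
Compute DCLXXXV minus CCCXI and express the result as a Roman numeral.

DCLXXXV = 685
CCCXI = 311
685 - 311 = 374

CCCLXXIV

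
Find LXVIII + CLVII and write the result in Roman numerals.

LXVIII = 68
CLVII = 157
68 + 157 = 225

CCXXV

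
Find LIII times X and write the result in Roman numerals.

LIII = 53
X = 10
53 × 10 = 530

DXXX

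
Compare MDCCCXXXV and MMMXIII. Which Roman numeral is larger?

MDCCCXXXV = 1835
MMMXIII = 3013
3013 is larger

MMMXIII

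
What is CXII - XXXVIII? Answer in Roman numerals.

CXII = 112
XXXVIII = 38
112 - 38 = 74

LXXIV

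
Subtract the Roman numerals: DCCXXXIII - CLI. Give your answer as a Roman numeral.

DCCXXXIII = 733
CLI = 151
733 - 151 = 582

DLXXXII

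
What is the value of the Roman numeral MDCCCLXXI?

MDCCCLXXI: M=1000, D=500, C=100, C=100, C=100, L=50, X=10, X=10, I=1
1000 + 500 + 100 + 100 + 100 + 50 + 10 + 10 + 1 = 1871

1871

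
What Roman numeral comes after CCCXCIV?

CCCXCIV = 394; next is 395

CCCXCV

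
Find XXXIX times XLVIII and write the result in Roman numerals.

XXXIX = 39
XLVIII = 48
39 × 48 = 1872

MDCCCLXXII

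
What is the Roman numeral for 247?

Convert 247 to Roman numerals:
  247 contains 2×100 (CC)
  47 contains 1×40 (XL)
  7 contains 1×5 (V)
  2 contains 2×1 (II)

CCXLVII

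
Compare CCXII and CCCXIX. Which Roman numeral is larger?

CCXII = 212
CCCXIX = 319
319 is larger

CCCXIX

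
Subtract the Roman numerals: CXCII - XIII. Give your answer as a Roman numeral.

CXCII = 192
XIII = 13
192 - 13 = 179

CLXXIX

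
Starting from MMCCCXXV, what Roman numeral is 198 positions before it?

MMCCCXXV = 2325
2325 - 198 = 2127

MMCXXVII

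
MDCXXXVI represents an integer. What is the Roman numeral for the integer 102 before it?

MDCXXXVI = 1636
1636 - 102 = 1534

MDXXXIV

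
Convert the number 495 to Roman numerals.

Convert 495 to Roman numerals:
  495 contains 1×400 (CD)
  95 contains 1×90 (XC)
  5 contains 1×5 (V)

CDXCV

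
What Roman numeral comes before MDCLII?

MDCLII = 1652; previous is 1651

MDCLI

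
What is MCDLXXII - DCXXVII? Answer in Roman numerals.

MCDLXXII = 1472
DCXXVII = 627
1472 - 627 = 845

DCCCXLV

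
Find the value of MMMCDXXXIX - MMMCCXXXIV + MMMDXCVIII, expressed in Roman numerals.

MMMCDXXXIX = 3439, MMMCCXXXIV = 3234, MMMDXCVIII = 3598
3439 - 3234 = 205
205 + 3598 = 3803

MMMDCCCIII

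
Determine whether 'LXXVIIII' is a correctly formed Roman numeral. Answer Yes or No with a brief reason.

'LXXVIIII': More than 3 consecutive I's

No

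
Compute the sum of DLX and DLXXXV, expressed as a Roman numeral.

DLX = 560
DLXXXV = 585
560 + 585 = 1145

MCXLV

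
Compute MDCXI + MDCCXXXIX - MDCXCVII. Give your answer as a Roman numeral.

MDCXI = 1611, MDCCXXXIX = 1739, MDCXCVII = 1697
1611 + 1739 = 3350
3350 - 1697 = 1653

MDCLIII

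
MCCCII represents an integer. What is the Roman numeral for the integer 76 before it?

MCCCII = 1302
1302 - 76 = 1226

MCCXXVI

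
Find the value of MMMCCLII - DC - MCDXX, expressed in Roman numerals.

MMMCCLII = 3252, DC = 600, MCDXX = 1420
3252 - 600 = 2652
2652 - 1420 = 1232

MCCXXXII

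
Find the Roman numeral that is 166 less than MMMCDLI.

MMMCDLI = 3451
3451 - 166 = 3285

MMMCCLXXXV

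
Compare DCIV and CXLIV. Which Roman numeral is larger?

DCIV = 604
CXLIV = 144
604 is larger

DCIV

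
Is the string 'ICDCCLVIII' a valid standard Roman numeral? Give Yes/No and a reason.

'ICDCCLVIII': Invalid subtractive combination: IC

No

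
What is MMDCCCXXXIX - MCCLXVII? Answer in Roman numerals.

MMDCCCXXXIX = 2839
MCCLXVII = 1267
2839 - 1267 = 1572

MDLXXII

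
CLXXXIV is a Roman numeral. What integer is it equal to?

CLXXXIV: C=100, L=50, X=10, X=10, X=10, IV=4
100 + 50 + 10 + 10 + 10 + 4 = 184

184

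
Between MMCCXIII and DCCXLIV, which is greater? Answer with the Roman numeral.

MMCCXIII = 2213
DCCXLIV = 744
2213 is larger

MMCCXIII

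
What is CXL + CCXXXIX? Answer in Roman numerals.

CXL = 140
CCXXXIX = 239
140 + 239 = 379

CCCLXXIX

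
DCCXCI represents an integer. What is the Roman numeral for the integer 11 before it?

DCCXCI = 791
791 - 11 = 780

DCCLXXX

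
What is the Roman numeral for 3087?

Convert 3087 to Roman numerals:
  3087 contains 3×1000 (MMM)
  87 contains 1×50 (L)
  37 contains 3×10 (XXX)
  7 contains 1×5 (V)
  2 contains 2×1 (II)

MMMLXXXVII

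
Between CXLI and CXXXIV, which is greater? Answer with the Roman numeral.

CXLI = 141
CXXXIV = 134
141 is larger

CXLI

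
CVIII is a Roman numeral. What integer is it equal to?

CVIII: C=100, V=5, I=1, I=1, I=1
100 + 5 + 1 + 1 + 1 = 108

108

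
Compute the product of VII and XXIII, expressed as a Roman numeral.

VII = 7
XXIII = 23
7 × 23 = 161

CLXI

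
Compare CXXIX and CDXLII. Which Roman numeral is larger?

CXXIX = 129
CDXLII = 442
442 is larger

CDXLII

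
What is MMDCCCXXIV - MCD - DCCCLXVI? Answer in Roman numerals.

MMDCCCXXIV = 2824, MCD = 1400, DCCCLXVI = 866
2824 - 1400 = 1424
1424 - 866 = 558

DLVIII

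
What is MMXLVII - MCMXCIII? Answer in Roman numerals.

MMXLVII = 2047
MCMXCIII = 1993
2047 - 1993 = 54

LIV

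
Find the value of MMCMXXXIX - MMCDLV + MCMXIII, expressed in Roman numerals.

MMCMXXXIX = 2939, MMCDLV = 2455, MCMXIII = 1913
2939 - 2455 = 484
484 + 1913 = 2397

MMCCCXCVII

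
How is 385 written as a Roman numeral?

Convert 385 to Roman numerals:
  385 contains 3×100 (CCC)
  85 contains 1×50 (L)
  35 contains 3×10 (XXX)
  5 contains 1×5 (V)

CCCLXXXV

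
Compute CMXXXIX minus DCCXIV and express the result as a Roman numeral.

CMXXXIX = 939
DCCXIV = 714
939 - 714 = 225

CCXXV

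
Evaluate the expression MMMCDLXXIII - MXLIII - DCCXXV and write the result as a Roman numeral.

MMMCDLXXIII = 3473, MXLIII = 1043, DCCXXV = 725
3473 - 1043 = 2430
2430 - 725 = 1705

MDCCV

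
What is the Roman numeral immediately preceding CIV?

CIV = 104; previous is 103

CIII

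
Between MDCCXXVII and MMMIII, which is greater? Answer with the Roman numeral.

MDCCXXVII = 1727
MMMIII = 3003
3003 is larger

MMMIII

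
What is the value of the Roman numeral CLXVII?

CLXVII: C=100, L=50, X=10, V=5, I=1, I=1
100 + 50 + 10 + 5 + 1 + 1 = 167

167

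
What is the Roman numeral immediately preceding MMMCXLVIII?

MMMCXLVIII = 3148; previous is 3147

MMMCXLVII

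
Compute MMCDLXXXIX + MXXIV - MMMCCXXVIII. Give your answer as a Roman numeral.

MMCDLXXXIX = 2489, MXXIV = 1024, MMMCCXXVIII = 3228
2489 + 1024 = 3513
3513 - 3228 = 285

CCLXXXV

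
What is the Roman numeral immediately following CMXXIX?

CMXXIX = 929; next is 930

CMXXX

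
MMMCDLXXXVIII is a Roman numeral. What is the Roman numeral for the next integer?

MMMCDLXXXVIII = 3488; next is 3489

MMMCDLXXXIX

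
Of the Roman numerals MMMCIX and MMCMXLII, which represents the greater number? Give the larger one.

MMMCIX = 3109
MMCMXLII = 2942
3109 is larger

MMMCIX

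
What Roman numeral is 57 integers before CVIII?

CVIII = 108
108 - 57 = 51

LI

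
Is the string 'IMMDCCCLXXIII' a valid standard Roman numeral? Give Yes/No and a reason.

'IMMDCCCLXXIII': Invalid subtractive combination: IM

No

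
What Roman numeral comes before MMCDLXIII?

MMCDLXIII = 2463; previous is 2462

MMCDLXII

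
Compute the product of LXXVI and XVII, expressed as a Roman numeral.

LXXVI = 76
XVII = 17
76 × 17 = 1292

MCCXCII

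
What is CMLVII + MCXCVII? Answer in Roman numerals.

CMLVII = 957
MCXCVII = 1197
957 + 1197 = 2154

MMCLIV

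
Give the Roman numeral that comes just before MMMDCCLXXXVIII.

MMMDCCLXXXVIII = 3788, so the previous integer is 3788 - 1 = 3787

MMMDCCLXXXVII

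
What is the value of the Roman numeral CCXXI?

CCXXI: C=100, C=100, X=10, X=10, I=1
100 + 100 + 10 + 10 + 1 = 221

221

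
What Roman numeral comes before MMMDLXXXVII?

MMMDLXXXVII = 3587; previous is 3586

MMMDLXXXVI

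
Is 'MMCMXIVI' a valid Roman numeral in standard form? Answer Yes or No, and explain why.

'MMCMXIVI': I cannot come right after the subtractive pair IV: once I is subtracted in IV, the next symbol must be smaller than I

No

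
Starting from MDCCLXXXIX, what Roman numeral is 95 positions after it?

MDCCLXXXIX = 1789
1789 + 95 = 1884

MDCCCLXXXIV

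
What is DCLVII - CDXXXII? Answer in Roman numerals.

DCLVII = 657
CDXXXII = 432
657 - 432 = 225

CCXXV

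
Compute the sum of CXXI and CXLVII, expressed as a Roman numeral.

CXXI = 121
CXLVII = 147
121 + 147 = 268

CCLXVIII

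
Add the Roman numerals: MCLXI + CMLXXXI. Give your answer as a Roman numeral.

MCLXI = 1161
CMLXXXI = 981
1161 + 981 = 2142

MMCXLII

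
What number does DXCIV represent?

DXCIV: D=500, XC=90, IV=4
500 + 90 + 4 = 594

594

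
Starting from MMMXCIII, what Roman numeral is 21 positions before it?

MMMXCIII = 3093
3093 - 21 = 3072

MMMLXXII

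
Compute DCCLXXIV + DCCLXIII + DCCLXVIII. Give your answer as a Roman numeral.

DCCLXXIV = 774, DCCLXIII = 763, DCCLXVIII = 768
774 + 763 = 1537
1537 + 768 = 2305

MMCCCV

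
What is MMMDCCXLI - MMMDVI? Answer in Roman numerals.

MMMDCCXLI = 3741
MMMDVI = 3506
3741 - 3506 = 235

CCXXXV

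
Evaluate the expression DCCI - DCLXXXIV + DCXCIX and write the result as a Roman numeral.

DCCI = 701, DCLXXXIV = 684, DCXCIX = 699
701 - 684 = 17
17 + 699 = 716

DCCXVI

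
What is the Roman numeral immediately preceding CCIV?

CCIV = 204; previous is 203

CCIII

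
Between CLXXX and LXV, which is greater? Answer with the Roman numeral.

CLXXX = 180
LXV = 65
180 is larger

CLXXX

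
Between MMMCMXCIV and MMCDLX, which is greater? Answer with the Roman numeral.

MMMCMXCIV = 3994
MMCDLX = 2460
3994 is larger

MMMCMXCIV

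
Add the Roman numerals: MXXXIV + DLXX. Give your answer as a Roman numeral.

MXXXIV = 1034
DLXX = 570
1034 + 570 = 1604

MDCIV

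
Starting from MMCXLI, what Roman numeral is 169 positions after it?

MMCXLI = 2141
2141 + 169 = 2310

MMCCCX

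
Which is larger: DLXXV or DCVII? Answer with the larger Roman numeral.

DLXXV = 575
DCVII = 607
607 is larger

DCVII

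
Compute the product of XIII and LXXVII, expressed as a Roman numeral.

XIII = 13
LXXVII = 77
13 × 77 = 1001

MI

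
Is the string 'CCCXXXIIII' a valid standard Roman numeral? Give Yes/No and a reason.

'CCCXXXIIII': More than 3 consecutive I's

No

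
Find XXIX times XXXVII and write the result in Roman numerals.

XXIX = 29
XXXVII = 37
29 × 37 = 1073

MLXXIII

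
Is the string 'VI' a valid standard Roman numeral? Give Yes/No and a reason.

'VI': Check the rules: uses only the symbols I, V, X, L, C, D, M; no symbol is repeated more than three times in a row; V, L and D each appear at most once; no smaller symbol precedes a larger one (values never increase from left to right). Value: V (5) + I (1) = 6. So it is a valid standard Roman numeral.

Yes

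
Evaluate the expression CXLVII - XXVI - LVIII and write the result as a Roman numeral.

CXLVII = 147, XXVI = 26, LVIII = 58
147 - 26 = 121
121 - 58 = 63

LXIII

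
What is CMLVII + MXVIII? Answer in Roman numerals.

CMLVII = 957
MXVIII = 1018
957 + 1018 = 1975

MCMLXXV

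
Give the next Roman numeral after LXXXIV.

LXXXIV = 84, so the next integer is 84 + 1 = 85

LXXXV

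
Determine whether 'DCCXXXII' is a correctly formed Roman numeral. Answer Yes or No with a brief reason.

'DCCXXXII': Check the rules: uses only the symbols I, V, X, L, C, D, M; no symbol is repeated more than three times in a row; V, L and D each appear at most once; no smaller symbol precedes a larger one (values never increase from left to right). Value: D (500) + C (100) + C (100) + X (10) + X (10) + X (10) + I (1) + I (1) = 732. So it is a valid standard Roman numeral.

Yes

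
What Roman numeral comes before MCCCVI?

MCCCVI = 1306, so the previous integer is 1306 - 1 = 1305

MCCCV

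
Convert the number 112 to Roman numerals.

Convert 112 to Roman numerals:
  112 contains 1×100 (C)
  12 contains 1×10 (X)
  2 contains 2×1 (II)

CXII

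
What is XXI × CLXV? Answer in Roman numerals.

XXI = 21
CLXV = 165
21 × 165 = 3465

MMMCDLXV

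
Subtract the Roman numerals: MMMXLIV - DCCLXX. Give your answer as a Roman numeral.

MMMXLIV = 3044
DCCLXX = 770
3044 - 770 = 2274

MMCCLXXIV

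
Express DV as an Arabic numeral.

DV: D=500, V=5
500 + 5 = 505

505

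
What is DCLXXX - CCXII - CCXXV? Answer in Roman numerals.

DCLXXX = 680, CCXII = 212, CCXXV = 225
680 - 212 = 468
468 - 225 = 243

CCXLIII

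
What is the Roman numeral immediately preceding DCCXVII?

DCCXVII = 717, so the previous integer is 717 - 1 = 716

DCCXVI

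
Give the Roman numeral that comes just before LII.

LII = 52, so the previous integer is 52 - 1 = 51

LI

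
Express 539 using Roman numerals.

Convert 539 to Roman numerals:
  539 contains 1×500 (D)
  39 contains 3×10 (XXX)
  9 contains 1×9 (IX)

DXXXIX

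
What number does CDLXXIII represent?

CDLXXIII: CD=400, L=50, X=10, X=10, I=1, I=1, I=1
400 + 50 + 10 + 10 + 1 + 1 + 1 = 473

473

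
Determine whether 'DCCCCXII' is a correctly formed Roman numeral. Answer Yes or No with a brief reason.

'DCCCCXII': More than 3 consecutive C's

No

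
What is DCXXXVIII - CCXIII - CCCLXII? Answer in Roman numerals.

DCXXXVIII = 638, CCXIII = 213, CCCLXII = 362
638 - 213 = 425
425 - 362 = 63

LXIII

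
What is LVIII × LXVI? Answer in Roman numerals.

LVIII = 58
LXVI = 66
58 × 66 = 3828

MMMDCCCXXVIII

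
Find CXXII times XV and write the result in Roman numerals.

CXXII = 122
XV = 15
122 × 15 = 1830

MDCCCXXX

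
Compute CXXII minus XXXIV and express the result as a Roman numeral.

CXXII = 122
XXXIV = 34
122 - 34 = 88

LXXXVIII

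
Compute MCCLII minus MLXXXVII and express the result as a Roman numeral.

MCCLII = 1252
MLXXXVII = 1087
1252 - 1087 = 165

CLXV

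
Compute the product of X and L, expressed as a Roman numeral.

X = 10
L = 50
10 × 50 = 500

D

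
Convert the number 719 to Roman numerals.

Convert 719 to Roman numerals:
  719 contains 1×500 (D)
  219 contains 2×100 (CC)
  19 contains 1×10 (X)
  9 contains 1×9 (IX)

DCCXIX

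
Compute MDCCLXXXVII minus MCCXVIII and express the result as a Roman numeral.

MDCCLXXXVII = 1787
MCCXVIII = 1218
1787 - 1218 = 569

DLXIX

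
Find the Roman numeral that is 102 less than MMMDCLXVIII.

MMMDCLXVIII = 3668
3668 - 102 = 3566

MMMDLXVI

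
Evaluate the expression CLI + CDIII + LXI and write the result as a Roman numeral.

CLI = 151, CDIII = 403, LXI = 61
151 + 403 = 554
554 + 61 = 615

DCXV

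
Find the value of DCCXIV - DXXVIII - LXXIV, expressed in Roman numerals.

DCCXIV = 714, DXXVIII = 528, LXXIV = 74
714 - 528 = 186
186 - 74 = 112

CXII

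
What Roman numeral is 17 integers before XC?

XC = 90
90 - 17 = 73

LXXIII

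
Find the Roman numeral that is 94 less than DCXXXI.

DCXXXI = 631
631 - 94 = 537

DXXXVII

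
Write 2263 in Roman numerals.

Convert 2263 to Roman numerals:
  2263 contains 2×1000 (MM)
  263 contains 2×100 (CC)
  63 contains 1×50 (L)
  13 contains 1×10 (X)
  3 contains 3×1 (III)

MMCCLXIII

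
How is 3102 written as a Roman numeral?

Convert 3102 to Roman numerals:
  3102 contains 3×1000 (MMM)
  102 contains 1×100 (C)
  2 contains 2×1 (II)

MMMCII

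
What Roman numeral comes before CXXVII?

CXXVII = 127; previous is 126

CXXVI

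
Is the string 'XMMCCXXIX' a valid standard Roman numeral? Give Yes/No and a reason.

'XMMCCXXIX': Invalid subtractive combination: XM

No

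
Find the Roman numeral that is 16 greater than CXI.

CXI = 111
111 + 16 = 127

CXXVII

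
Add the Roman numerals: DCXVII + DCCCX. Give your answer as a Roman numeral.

DCXVII = 617
DCCCX = 810
617 + 810 = 1427

MCDXXVII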